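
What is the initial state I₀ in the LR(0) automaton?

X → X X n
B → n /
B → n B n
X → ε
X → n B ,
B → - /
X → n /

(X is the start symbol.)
First, augment the grammar with X' → X
I₀ = CLOSURE({ [X' → . X] }):
  [X' → . X] has the dot before X: add [X → . X X n], [X → .], [X → . n B ,], [X → . n /]
No further items can be added.

I₀ = { [X → . X X n], [X → . n /], [X → . n B ,], [X → .], [X' → . X] }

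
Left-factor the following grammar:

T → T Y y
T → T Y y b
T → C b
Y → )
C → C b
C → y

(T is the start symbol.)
Left-factoring transforms A → αβ₁ | αβ₂ into A → αA' and A' → β₁ | β₂
(α is the longest common prefix among the alternatives). Repeat until
no nonterminal has two alternatives with a common prefix.

Round 1: T has alternatives sharing prefix 'T Y y'. Introduce T': T → T Y y T'
  Add: T' → ε
  Add: T' → b

No remaining common prefixes — done.

Resulting grammar:
T → T Y y T'
T' → ε
T' → b
T → C b
Y → )
C → C b
C → y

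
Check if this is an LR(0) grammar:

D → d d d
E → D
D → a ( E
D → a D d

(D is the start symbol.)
A grammar is LR(0) if no state in the canonical LR(0) collection has:
  - both a shift item (dot before a terminal) and a complete item (shift-reduce conflict), or
  - two or more complete items (reduce-reduce conflict; the accept item [D' → D .] counts as a complete item here).

Augment with D' → D and build the canonical LR(0) collection (I0 = CLOSURE({[D' → . D]}), then GOTO on every symbol after a dot until no new states appear). It has 11 states:
  I0: { [D → . a ( E], [D → . a D d], [D → . d d d], [D' → . D] }  — shift
  I1: { [D' → D .] }  — accept
  I2: { [D → . a ( E], [D → . a D d], [D → . d d d], [D → a . ( E], [D → a . D d] }  — shift
  I3: { [D → d . d d] }  — shift
  I4: { [D → d d . d] }  — shift
  I5: { [D → d d d .] }  — reduce
  I6: { [D → . a ( E], [D → . a D d], [D → . d d d], [D → a ( . E], [E → . D] }  — shift
  I7: { [D → a D . d] }  — shift
  I8: { [D → a D d .] }  — reduce
  I9: { [E → D .] }  — reduce
  I10: { [D → a ( E .] }  — reduce

Every state is either a pure shift/goto state or contains exactly one complete item and nothing to shift — no conflicts. The grammar is LR(0).

Answer: Yes, the grammar is LR(0)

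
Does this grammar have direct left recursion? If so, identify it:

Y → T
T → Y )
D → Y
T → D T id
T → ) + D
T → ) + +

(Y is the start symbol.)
No direct left recursion

Direct left recursion occurs when N → N α for some non-terminal N (the right-hand side begins with the left-hand side itself).

Y → T: starts with T
T → Y ): starts with Y
D → Y: starts with Y
T → D T id: starts with D
T → ) + D: starts with ')'
T → ) + +: starts with ')'

No direct left recursion found.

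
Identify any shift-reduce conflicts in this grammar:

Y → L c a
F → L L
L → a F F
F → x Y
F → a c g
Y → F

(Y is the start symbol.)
No shift-reduce conflicts

Augment with Y' → Y and build the canonical LR(0) collection (I0 = CLOSURE({[Y' → . Y]}), then GOTO on every symbol after a dot until no new states appear). It has 16 states:
  I0: { [F → . L L], [F → . a c g], [F → . x Y], [L → . a F F], [Y → . F], [Y → . L c a], [Y' → . Y] }  — shift
  I1: { [Y → F .] }  — reduce
  I2: { [F → L . L], [L → . a F F], [Y → L . c a] }  — shift
  I3: { [Y' → Y .] }  — accept
  I4: { [F → . L L], [F → . a c g], [F → . x Y], [F → a . c g], [L → . a F F], [L → a . F F] }  — shift
  I5: { [F → . L L], [F → . a c g], [F → . x Y], [F → x . Y], [L → . a F F], [Y → . F], [Y → . L c a] }  — shift
  I6: { [F → x Y .] }  — reduce
  I7: { [F → . L L], [F → . a c g], [F → . x Y], [L → . a F F], [L → a F . F] }  — shift
  I8: { [F → L . L], [L → . a F F] }  — shift
  I9: { [F → a c . g] }  — shift
  I10: { [F → a c g .] }  — reduce
  I11: { [F → L L .] }  — reduce
  I12: { [F → . L L], [F → . a c g], [F → . x Y], [L → . a F F], [L → a . F F] }  — shift
  I13: { [L → a F F .] }  — reduce
  I14: { [Y → L c . a] }  — shift
  I15: { [Y → L c a .] }  — reduce

No state contains both a complete item and a shift item.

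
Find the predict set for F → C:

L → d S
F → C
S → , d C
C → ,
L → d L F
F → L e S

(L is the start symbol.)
{ ',' }

PREDICT(F → C) = (FIRST(RHS) \ {ε}) ∪ (FOLLOW(F) if ε ∈ FIRST(RHS), i.e. RHS ⇒* ε)
FIRST(C) = { ',' }
FIRST(C) = { ',' }
ε ∉ FIRST(C), so FOLLOW(F) is not added.
PREDICT(F → C) = { ',' }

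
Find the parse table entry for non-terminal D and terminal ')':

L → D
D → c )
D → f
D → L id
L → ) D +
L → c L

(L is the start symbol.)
To find M[D, ')'], we find productions for D where ')' is in the predict set (PREDICT(N → α) = (FIRST(α) \ {ε}) ∪ (FOLLOW(N) if α ⇒* ε)).

Relevant sets:
  FIRST(L) = { ')', 'c', 'f' }

D → c ): PREDICT = { 'c' }
D → f: PREDICT = { 'f' }
D → L id: PREDICT = { ')', 'c', 'f' }
  ')' is in predict set, so this production goes in M[D, ')']

M[D, ')'] = D → L id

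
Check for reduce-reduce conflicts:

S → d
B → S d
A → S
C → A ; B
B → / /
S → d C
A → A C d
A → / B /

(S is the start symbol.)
A reduce-reduce conflict occurs when an LR(0) state has two complete items [A → α .] and [B → β .] — both call for a reduction, and with no lookahead the parser cannot choose between them.

Augment with S' → S and build the canonical LR(0) collection (I0 = CLOSURE({[S' → . S]}), then GOTO on every symbol after a dot until no new states appear). It has 17 states:
  I0: { [S → . d C], [S → . d], [S' → . S] }  — shift
  I1: { [S' → S .] }  — accept
  I2: { [A → . / B /], [A → . A C d], [A → . S], [C → . A ; B], [S → . d C], [S → . d], [S → d . C], [S → d .] }  — shift, reduce
  I3: { [A → / . B /], [B → . / /], [B → . S d], [S → . d C], [S → . d] }  — shift
  I4: { [A → . / B /], [A → . A C d], [A → . S], [A → A . C d], [C → . A ; B], [C → A . ; B], [S → . d C], [S → . d] }  — shift
  I5: { [S → d C .] }  — reduce
  I6: { [A → S .] }  — reduce
  I7: { [B → . / /], [B → . S d], [C → A ; . B], [S → . d C], [S → . d] }  — shift
  I8: { [A → A C . d] }  — shift
  I9: { [A → A C d .] }  — reduce
  I10: { [B → / . /] }  — shift
  I11: { [C → A ; B .] }  — reduce
  I12: { [B → S . d] }  — shift
  I13: { [B → S d .] }  — reduce
  I14: { [B → / / .] }  — reduce
  I15: { [A → / B . /] }  — shift
  I16: { [A → / B / .] }  — reduce

No state contains more than one complete item.

Answer: No reduce-reduce conflicts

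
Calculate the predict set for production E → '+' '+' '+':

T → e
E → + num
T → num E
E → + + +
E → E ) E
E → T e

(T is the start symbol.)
PREDICT(E → '+' '+' '+') = (FIRST(RHS) \ {ε}) ∪ (FOLLOW(E) if ε ∈ FIRST(RHS), i.e. RHS ⇒* ε)
FIRST('+' '+' '+') = { '+' }
ε ∉ FIRST('+' '+' '+'), so FOLLOW(E) is not added.
PREDICT(E → '+' '+' '+') = { '+' }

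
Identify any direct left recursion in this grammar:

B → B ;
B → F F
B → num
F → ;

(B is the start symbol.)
Direct left recursion occurs when N → N α for some non-terminal N (the right-hand side begins with the left-hand side itself).

B → B ;: LEFT RECURSIVE (starts with B)
B → F F: starts with F
B → num: starts with num
F → ;: starts with ';'

The grammar has direct left recursion on: B.

Answer: Yes, B is left-recursive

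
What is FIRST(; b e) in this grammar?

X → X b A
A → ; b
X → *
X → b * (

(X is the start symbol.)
To compute FIRST(; b e), process the symbols left to right:
Symbol ; is a terminal. Add ';' and stop.
FIRST(; b e) = { ';' }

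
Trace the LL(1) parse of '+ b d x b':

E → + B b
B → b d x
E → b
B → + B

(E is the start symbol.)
Stack is shown with the top on the left.

Stack      Input        Action
------------------------------
E $        + b d x b $  output E → + B b
+ B b $    + b d x b $  match '+'
B b $      b d x b $    output B → b d x
b d x b $  b d x b $    match 'b'
d x b $    d x b $      match 'd'
x b $      x b $        match 'x'
b $        b $          match 'b'
$          $            accept

The string is accepted.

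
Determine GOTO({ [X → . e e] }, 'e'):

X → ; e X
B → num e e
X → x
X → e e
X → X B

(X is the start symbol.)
GOTO(I, 'e') = CLOSURE({ [A → αX.β] : [A → α.Xβ] ∈ I, X = 'e' })

Items with dot before 'e', with the dot advanced:
  [X → . e e] → [X → e . e]
Closure adds nothing (no advanced item has the dot before a non-terminal).

GOTO = { [X → e . e] }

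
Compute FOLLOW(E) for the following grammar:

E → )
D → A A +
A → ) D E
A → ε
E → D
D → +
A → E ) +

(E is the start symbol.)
E is the start symbol, so $ ∈ FOLLOW(E).
In A → ) D E: E is at the end, add FOLLOW(A)
In A → E ) +: E is followed by ')' '+', add FIRST(')' '+') \ {ε} = { ')' }

The FOLLOW sets referred to above (computed the same way, to a fixed point):
  FOLLOW(A) = { ')', '+' }

Taking the union: FOLLOW(E) = { $, ')', '+' }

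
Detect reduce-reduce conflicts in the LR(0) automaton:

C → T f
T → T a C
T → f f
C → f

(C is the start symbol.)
No reduce-reduce conflicts

A reduce-reduce conflict occurs when an LR(0) state has two complete items [A → α .] and [B → β .] — both call for a reduction, and with no lookahead the parser cannot choose between them.

Augment with C' → C and build the canonical LR(0) collection (I0 = CLOSURE({[C' → . C]}), then GOTO on every symbol after a dot until no new states appear). It has 8 states:
  I0: { [C → . T f], [C → . f], [C' → . C], [T → . T a C], [T → . f f] }  — shift
  I1: { [C' → C .] }  — accept
  I2: { [C → T . f], [T → T . a C] }  — shift
  I3: { [C → f .], [T → f . f] }  — shift, reduce
  I4: { [T → f f .] }  — reduce
  I5: { [C → . T f], [C → . f], [T → . T a C], [T → . f f], [T → T a . C] }  — shift
  I6: { [C → T f .] }  — reduce
  I7: { [T → T a C .] }  — reduce

No state contains more than one complete item.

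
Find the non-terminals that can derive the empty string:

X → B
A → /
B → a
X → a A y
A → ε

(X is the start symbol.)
{ 'A' }

A non-terminal is nullable if it can derive ε (the empty string): either it has an ε-production, or it has a production whose right-hand side consists entirely of nullable non-terminals.

ε-productions: A → ε
So A is immediately nullable.
No further non-terminal can be added: every production for the remaining non-terminals contains a terminal or a non-nullable non-terminal.
Nullable = { 'A' }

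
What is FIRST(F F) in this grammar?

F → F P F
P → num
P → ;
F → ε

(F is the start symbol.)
FIRST sets of the non-terminals involved (from the grammar, by fixed-point iteration):
  FIRST(F) = { ';', 'num', ε }

To compute FIRST(F F), process the symbols left to right:
Symbol F is a non-terminal. Add FIRST(F) \ {ε} = { ';', 'num' }
F is nullable (ε ∈ FIRST(F)), continue to the next symbol.
Symbol F is a non-terminal. Add FIRST(F) \ {ε} = { ';', 'num' }
F is nullable (ε ∈ FIRST(F)), continue to the next symbol.
All symbols are nullable, so ε is in the result.
FIRST(F F) = { ';', 'num', ε }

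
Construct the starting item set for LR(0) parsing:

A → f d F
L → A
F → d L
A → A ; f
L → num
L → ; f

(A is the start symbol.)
{ [A → . A ; f], [A → . f d F], [A' → . A] }

First, augment the grammar with A' → A
I₀ = CLOSURE({ [A' → . A] }):
  [A' → . A] has the dot before A: add [A → . f d F], [A → . A ; f]
No further items can be added.

I₀ = { [A → . A ; f], [A → . f d F], [A' → . A] }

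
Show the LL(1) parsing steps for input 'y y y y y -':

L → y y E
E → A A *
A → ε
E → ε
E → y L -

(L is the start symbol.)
Stack is shown with the top on the left.

Stack      Input          Action
--------------------------------
L $        y y y y y - $  output L → y y E
y y E $    y y y y y - $  match 'y'
y E $      y y y y - $    match 'y'
E $        y y y - $      output E → y L -
y L - $    y y y - $      match 'y'
L - $      y y - $        output L → y y E
y y E - $  y y - $        match 'y'
y E - $    y - $          match 'y'
E - $      - $            output E → ε
- $        - $            match '-'
$          $              accept

The string is accepted.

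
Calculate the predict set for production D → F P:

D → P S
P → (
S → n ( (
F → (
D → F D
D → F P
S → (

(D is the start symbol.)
PREDICT(D → F P) = (FIRST(RHS) \ {ε}) ∪ (FOLLOW(D) if ε ∈ FIRST(RHS), i.e. RHS ⇒* ε)
FIRST(F) = { '(' }
FIRST(F P) = { '(' }
ε ∉ FIRST(F P), so FOLLOW(D) is not added.
PREDICT(D → F P) = { '(' }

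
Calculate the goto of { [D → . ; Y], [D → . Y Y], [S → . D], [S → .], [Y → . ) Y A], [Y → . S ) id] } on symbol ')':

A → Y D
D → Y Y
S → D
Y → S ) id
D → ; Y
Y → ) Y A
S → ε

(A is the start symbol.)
{ [D → . ; Y], [D → . Y Y], [S → . D], [S → .], [Y → ) . Y A], [Y → . ) Y A], [Y → . S ) id] }

GOTO(I, ')') = CLOSURE({ [A → αX.β] : [A → α.Xβ] ∈ I, X = ')' })

Items with dot before ')', with the dot advanced:
  [Y → . ) Y A] → [Y → ) . Y A]
Closure of the advanced items:
  [Y → ) . Y A] has the dot before Y: add [Y → . S ) id], [Y → . ) Y A]
  [Y → . S ) id] has the dot before S: add [S → . D], [S → .]
  [S → . D] has the dot before D: add [D → . Y Y], [D → . ; Y]

GOTO = { [D → . ; Y], [D → . Y Y], [S → . D], [S → .], [Y → ) . Y A], [Y → . ) Y A], [Y → . S ) id] }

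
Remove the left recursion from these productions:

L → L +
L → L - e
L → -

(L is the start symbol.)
L → - L'
L' → + L'
L' → - e L'
L' → ε

L is directly left-recursive. The standard transformation for
  A → A α₁ | ... | A α_m | β₁ | ... | β_n
is
  A  → β₁ A' | ... | β_n A'
  A' → α₁ A' | ... | α_m A' | ε

L → - becomes L → - L'
L → L + becomes L' → + L'
L → L - e becomes L' → - e L'
Add L' → ε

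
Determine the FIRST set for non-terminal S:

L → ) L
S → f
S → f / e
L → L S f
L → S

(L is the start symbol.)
To compute FIRST(S), examine every production with S on the left-hand side, reading each right-hand side left to right until a non-nullable symbol is reached.

From S → f:
  - f is a terminal: add 'f' and stop
From S → f / e:
  - f is a terminal: add 'f' and stop

Collecting: FIRST(S) = { 'f' }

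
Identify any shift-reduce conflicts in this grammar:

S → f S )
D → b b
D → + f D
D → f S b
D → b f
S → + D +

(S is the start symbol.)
A shift-reduce conflict occurs when an LR(0) state has both:
  - a complete (reduce) item [A → α .] (dot at the end), and
  - a shift item [B → β . c γ] (dot before a terminal).

Augment with S' → S and build the canonical LR(0) collection (I0 = CLOSURE({[S' → . S]}), then GOTO on every symbol after a dot until no new states appear). It has 17 states:
  I0: { [S → . + D +], [S → . f S )], [S' → . S] }  — shift
  I1: { [D → . + f D], [D → . b b], [D → . b f], [D → . f S b], [S → + . D +] }  — shift
  I2: { [S' → S .] }  — accept
  I3: { [S → . + D +], [S → . f S )], [S → f . S )] }  — shift
  I4: { [S → f S . )] }  — shift
  I5: { [S → f S ) .] }  — reduce
  I6: { [D → + . f D] }  — shift
  I7: { [S → + D . +] }  — shift
  I8: { [D → b . b], [D → b . f] }  — shift
  I9: { [D → f . S b], [S → . + D +], [S → . f S )] }  — shift
  I10: { [D → f S . b] }  — shift
  I11: { [D → f S b .] }  — reduce
  I12: { [D → b b .] }  — reduce
  I13: { [D → b f .] }  — reduce
  I14: { [S → + D + .] }  — reduce
  I15: { [D → + f . D], [D → . + f D], [D → . b b], [D → . b f], [D → . f S b] }  — shift
  I16: { [D → + f D .] }  — reduce

No state contains both a complete item and a shift item.

Answer: No shift-reduce conflicts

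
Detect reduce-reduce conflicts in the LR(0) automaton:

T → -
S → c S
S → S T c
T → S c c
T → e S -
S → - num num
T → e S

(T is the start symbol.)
Augment with T' → T and build the canonical LR(0) collection (I0 = CLOSURE({[T' → . T]}), then GOTO on every symbol after a dot until no new states appear). It has 16 states:
  I0: { [S → . - num num], [S → . S T c], [S → . c S], [T → . -], [T → . S c c], [T → . e S -], [T → . e S], [T' → . T] }  — shift
  I1: { [S → - . num num], [T → - .] }  — shift, reduce
  I2: { [S → . - num num], [S → . S T c], [S → . c S], [S → S . T c], [T → . -], [T → . S c c], [T → . e S -], [T → . e S], [T → S . c c] }  — shift
  I3: { [T' → T .] }  — accept
  I4: { [S → . - num num], [S → . S T c], [S → . c S], [S → c . S] }  — shift
  I5: { [S → . - num num], [S → . S T c], [S → . c S], [T → e . S -], [T → e . S] }  — shift
  I6: { [S → - . num num] }  — shift
  I7: { [S → . - num num], [S → . S T c], [S → . c S], [S → S . T c], [T → . -], [T → . S c c], [T → . e S -], [T → . e S], [T → e S . -], [T → e S .] }  — shift, reduce
  I8: { [S → - . num num], [T → - .], [T → e S - .] }  — shift, 2 reduces
  I9: { [S → S T . c] }  — shift
  I10: { [S → S T c .] }  — reduce
  I11: { [S → - num . num] }  — shift
  I12: { [S → - num num .] }  — reduce
  I13: { [S → . - num num], [S → . S T c], [S → . c S], [S → S . T c], [S → c S .], [T → . -], [T → . S c c], [T → . e S -], [T → . e S] }  — shift, reduce
  I14: { [S → . - num num], [S → . S T c], [S → . c S], [S → c . S], [T → S c . c] }  — shift
  I15: { [S → . - num num], [S → . S T c], [S → . c S], [S → c . S], [T → S c c .] }  — shift, reduce

I8 contains complete items [T → - .], [T → e S - .] — reduce-reduce conflict.

Answer: Yes — I8: [T → - .] vs [T → e S - .]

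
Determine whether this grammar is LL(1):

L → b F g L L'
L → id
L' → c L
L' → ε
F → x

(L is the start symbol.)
No. Predict set conflict for L': { 'c' }

Relevant sets:
  FOLLOW(L') = { $, 'c' }

For L:
  PREDICT(L → b F g L L') = { 'b' }
  PREDICT(L → id) = { 'id' }
For L':
  PREDICT(L' → c L) = { 'c' }
  PREDICT(L' → ε) = { $, 'c' }
F has a single production, so nothing to check there.

Conflict found: Predict set conflict for L': { 'c' }
The grammar is NOT LL(1).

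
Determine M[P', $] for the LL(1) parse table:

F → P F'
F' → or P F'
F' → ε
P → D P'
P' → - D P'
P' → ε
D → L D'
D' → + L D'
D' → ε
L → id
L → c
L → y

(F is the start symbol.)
To find M[P', $], we find productions for P' where $ is in the predict set (PREDICT(N → α) = (FIRST(α) \ {ε}) ∪ (FOLLOW(N) if α ⇒* ε)).

Relevant sets:
  FOLLOW(P') = { $, 'or' }

P' → - D P': PREDICT = { '-' }
P' → ε: PREDICT = { $, 'or' }
  $ is in predict set, so this production goes in M[P', $]

M[P', $] = P' → ε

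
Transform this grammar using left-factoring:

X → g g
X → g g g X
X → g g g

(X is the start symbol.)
Left-factoring transforms A → αβ₁ | αβ₂ into A → αA' and A' → β₁ | β₂
(α is the longest common prefix among the alternatives). Repeat until
no nonterminal has two alternatives with a common prefix.

Round 1: X has alternatives sharing prefix 'g g'. Introduce X': X → g g X'
  Add: X' → ε
  Add: X' → g X
  Add: X' → g

Round 2: X' has alternatives sharing prefix 'g'. Introduce X'': X' → g X''
  Add: X'' → X
  Add: X'' → ε

No remaining common prefixes — done.

Resulting grammar:
X → g g X'
X' → ε
X' → g X''
X'' → X
X'' → ε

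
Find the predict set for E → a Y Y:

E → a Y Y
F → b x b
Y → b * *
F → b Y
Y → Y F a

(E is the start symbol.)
{ 'a' }

PREDICT(E → a Y Y) = (FIRST(RHS) \ {ε}) ∪ (FOLLOW(E) if ε ∈ FIRST(RHS), i.e. RHS ⇒* ε)
FIRST(a Y Y) = { 'a' }
ε ∉ FIRST(a Y Y), so FOLLOW(E) is not added.
PREDICT(E → a Y Y) = { 'a' }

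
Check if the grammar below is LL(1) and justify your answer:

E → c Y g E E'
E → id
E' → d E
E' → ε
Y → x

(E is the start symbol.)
Relevant sets:
  FOLLOW(E') = { $, 'd' }

For E:
  PREDICT(E → c Y g E E') = { 'c' }
  PREDICT(E → id) = { 'id' }
For E':
  PREDICT(E' → d E) = { 'd' }
  PREDICT(E' → ε) = { $, 'd' }
Y has a single production, so nothing to check there.

Conflict found: Predict set conflict for E': { 'd' }
The grammar is NOT LL(1).

Answer: No. Predict set conflict for E': { 'd' }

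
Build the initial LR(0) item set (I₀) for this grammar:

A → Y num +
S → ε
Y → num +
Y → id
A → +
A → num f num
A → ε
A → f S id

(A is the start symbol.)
{ [A → . +], [A → . Y num +], [A → . f S id], [A → . num f num], [A → .], [A' → . A], [Y → . id], [Y → . num +] }

First, augment the grammar with A' → A
I₀ = CLOSURE({ [A' → . A] }):
  [A' → . A] has the dot before A: add [A → . Y num +], [A → . +], [A → . num f num], [A → .], [A → . f S id]
  [A → . Y num +] has the dot before Y: add [Y → . num +], [Y → . id]
No further items can be added.

I₀ = { [A → . +], [A → . Y num +], [A → . f S id], [A → . num f num], [A → .], [A' → . A], [Y → . id], [Y → . num +] }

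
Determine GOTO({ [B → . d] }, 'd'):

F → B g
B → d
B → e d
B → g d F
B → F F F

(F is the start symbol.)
GOTO(I, 'd') = CLOSURE({ [A → αX.β] : [A → α.Xβ] ∈ I, X = 'd' })

Items with dot before 'd', with the dot advanced:
  [B → . d] → [B → d .]
Closure adds nothing (no advanced item has the dot before a non-terminal).

GOTO = { [B → d .] }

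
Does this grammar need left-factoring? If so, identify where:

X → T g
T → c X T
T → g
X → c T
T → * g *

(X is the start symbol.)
Left-factoring is needed when two productions for the same non-terminal
share a common prefix on the right-hand side.

Productions for X:
  X → T g
  X → c T
Productions for T:
  T → c X T
  T → g
  T → * g *

No common prefixes found.

Answer: No, left-factoring is not needed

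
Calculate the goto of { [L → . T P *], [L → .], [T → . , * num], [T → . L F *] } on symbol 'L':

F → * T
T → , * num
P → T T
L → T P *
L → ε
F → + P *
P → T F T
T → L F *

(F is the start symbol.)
GOTO(I, 'L') = CLOSURE({ [A → αX.β] : [A → α.Xβ] ∈ I, X = 'L' })

Items with dot before 'L', with the dot advanced:
  [T → . L F *] → [T → L . F *]
Closure of the advanced items:
  [T → L . F *] has the dot before F: add [F → . * T], [F → . + P *]

GOTO = { [F → . * T], [F → . + P *], [T → L . F *] }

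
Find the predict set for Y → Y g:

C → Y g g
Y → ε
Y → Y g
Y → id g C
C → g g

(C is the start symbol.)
{ 'g', 'id' }

PREDICT(Y → Y g) = (FIRST(RHS) \ {ε}) ∪ (FOLLOW(Y) if ε ∈ FIRST(RHS), i.e. RHS ⇒* ε)
FIRST(Y) = { 'g', 'id', ε }
FIRST(Y g) = { 'g', 'id' }
ε ∉ FIRST(Y g), so FOLLOW(Y) is not added.
PREDICT(Y → Y g) = { 'g', 'id' }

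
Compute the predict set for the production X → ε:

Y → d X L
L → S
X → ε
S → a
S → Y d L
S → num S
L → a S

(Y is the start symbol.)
{ 'a', 'd', 'num' }

PREDICT(X → ε) = (FIRST(RHS) \ {ε}) ∪ (FOLLOW(X) if ε ∈ FIRST(RHS), i.e. RHS ⇒* ε)
The right-hand side is ε (FIRST(ε) = { ε }), so the predict set is FOLLOW(X) = { 'a', 'd', 'num' }
PREDICT(X → ε) = { 'a', 'd', 'num' }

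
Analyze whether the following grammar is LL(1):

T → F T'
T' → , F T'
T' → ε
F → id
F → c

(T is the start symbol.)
A grammar is LL(1) if for each non-terminal N with multiple productions, the predict sets of those productions are pairwise disjoint, where PREDICT(N → α) = (FIRST(α) \ {ε}) ∪ (FOLLOW(N) if α ⇒* ε).

Relevant sets:
  FOLLOW(T') = { $ }

For T':
  PREDICT(T' → ',' F T') = { ',' }
  PREDICT(T' → ε) = { $ }
For F:
  PREDICT(F → id) = { 'id' }
  PREDICT(F → c) = { 'c' }
T has a single production, so nothing to check there.

All predict sets are disjoint. The grammar IS LL(1).

Answer: Yes, the grammar is LL(1).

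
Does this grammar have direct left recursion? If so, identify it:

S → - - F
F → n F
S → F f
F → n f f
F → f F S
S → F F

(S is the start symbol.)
Direct left recursion occurs when N → N α for some non-terminal N (the right-hand side begins with the left-hand side itself).

S → - - F: starts with '-'
F → n F: starts with n
S → F f: starts with F
F → n f f: starts with n
F → f F S: starts with f
S → F F: starts with F

No direct left recursion found.

Answer: No direct left recursion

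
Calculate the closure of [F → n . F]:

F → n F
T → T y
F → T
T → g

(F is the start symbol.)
To compute CLOSURE, for each item [A → α.Bβ] where B is a non-terminal, add [B → .γ] for all productions B → γ; repeat for the newly added items until nothing changes.

Start with: [F → n . F]
  [F → n . F] has the dot before F: add [F → . n F], [F → . T]
  [F → . T] has the dot before T: add [T → . T y], [T → . g]
No further items can be added.

CLOSURE = { [F → . T], [F → . n F], [F → n . F], [T → . T y], [T → . g] }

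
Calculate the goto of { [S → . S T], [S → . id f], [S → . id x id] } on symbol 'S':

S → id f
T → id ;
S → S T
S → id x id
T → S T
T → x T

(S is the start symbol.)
GOTO(I, 'S') = CLOSURE({ [A → αX.β] : [A → α.Xβ] ∈ I, X = 'S' })

Items with dot before 'S', with the dot advanced:
  [S → . S T] → [S → S . T]
Closure of the advanced items:
  [S → S . T] has the dot before T: add [T → . id ;], [T → . S T], [T → . x T]
  [T → . S T] has the dot before S: add [S → . id f], [S → . S T], [S → . id x id]

GOTO = { [S → . S T], [S → . id f], [S → . id x id], [S → S . T], [T → . S T], [T → . id ;], [T → . x T] }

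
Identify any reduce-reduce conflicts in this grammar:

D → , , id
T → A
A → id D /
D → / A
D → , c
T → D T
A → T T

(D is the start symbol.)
Yes — I4: [D → / A .] vs [T → A .]

A reduce-reduce conflict occurs when an LR(0) state has two complete items [A → α .] and [B → β .] — both call for a reduction, and with no lookahead the parser cannot choose between them.

Augment with D' → D and build the canonical LR(0) collection (I0 = CLOSURE({[D' → . D]}), then GOTO on every symbol after a dot until no new states appear). It has 16 states:
  I0: { [D → . , , id], [D → . , c], [D → . / A], [D' → . D] }  — shift
  I1: { [D → , . , id], [D → , . c] }  — shift
  I2: { [A → . T T], [A → . id D /], [D → . , , id], [D → . , c], [D → . / A], [D → / . A], [T → . A], [T → . D T] }  — shift
  I3: { [D' → D .] }  — accept
  I4: { [D → / A .], [T → A .] }  — 2 reduces
  I5: { [A → . T T], [A → . id D /], [D → . , , id], [D → . , c], [D → . / A], [T → . A], [T → . D T], [T → D . T] }  — shift
  I6: { [A → . T T], [A → . id D /], [A → T . T], [D → . , , id], [D → . , c], [D → . / A], [T → . A], [T → . D T] }  — shift
  I7: { [A → id . D /], [D → . , , id], [D → . , c], [D → . / A] }  — shift
  I8: { [A → id D . /] }  — shift
  I9: { [A → id D / .] }  — reduce
  I10: { [T → A .] }  — reduce
  I11: { [A → . T T], [A → . id D /], [A → T . T], [A → T T .], [D → . , , id], [D → . , c], [D → . / A], [T → . A], [T → . D T] }  — shift, reduce
  I12: { [A → . T T], [A → . id D /], [A → T . T], [D → . , , id], [D → . , c], [D → . / A], [T → . A], [T → . D T], [T → D T .] }  — shift, reduce
  I13: { [D → , , . id] }  — shift
  I14: { [D → , c .] }  — reduce
  I15: { [D → , , id .] }  — reduce

I4 contains complete items [D → / A .], [T → A .] — reduce-reduce conflict.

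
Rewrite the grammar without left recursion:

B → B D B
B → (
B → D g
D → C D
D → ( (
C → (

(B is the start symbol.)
B → ( B'
B → D g B'
B' → D B B'
B' → ε
D → C D
D → ( (
C → (

B is directly left-recursive. The standard transformation for
  A → A α₁ | ... | A α_m | β₁ | ... | β_n
is
  A  → β₁ A' | ... | β_n A'
  A' → α₁ A' | ... | α_m A' | ε

B → ( becomes B → ( B'
B → D g becomes B → D g B'
B → B D B becomes B' → D B B'
Add B' → ε

Productions for other non-terminals are unchanged:
  D → C D
  D → ( (
  C → (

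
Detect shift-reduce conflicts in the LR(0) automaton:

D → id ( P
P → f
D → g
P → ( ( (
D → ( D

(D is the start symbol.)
No shift-reduce conflicts

Augment with D' → D and build the canonical LR(0) collection (I0 = CLOSURE({[D' → . D]}), then GOTO on every symbol after a dot until no new states appear). It has 12 states:
  I0: { [D → . ( D], [D → . g], [D → . id ( P], [D' → . D] }  — shift
  I1: { [D → ( . D], [D → . ( D], [D → . g], [D → . id ( P] }  — shift
  I2: { [D' → D .] }  — accept
  I3: { [D → g .] }  — reduce
  I4: { [D → id . ( P] }  — shift
  I5: { [D → id ( . P], [P → . ( ( (], [P → . f] }  — shift
  I6: { [P → ( . ( (] }  — shift
  I7: { [D → id ( P .] }  — reduce
  I8: { [P → f .] }  — reduce
  I9: { [P → ( ( . (] }  — shift
  I10: { [P → ( ( ( .] }  — reduce
  I11: { [D → ( D .] }  — reduce

No state contains both a complete item and a shift item.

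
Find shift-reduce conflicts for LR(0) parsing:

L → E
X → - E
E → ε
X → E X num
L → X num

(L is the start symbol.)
Augment with L' → L and build the canonical LR(0) collection (I0 = CLOSURE({[L' → . L]}), then GOTO on every symbol after a dot until no new states appear). It has 10 states:
  I0: { [E → .], [L → . E], [L → . X num], [L' → . L], [X → . - E], [X → . E X num] }  — shift, reduce
  I1: { [E → .], [X → - . E] }  — reduce
  I2: { [E → .], [L → E .], [X → . - E], [X → . E X num], [X → E . X num] }  — shift, 2 reduces
  I3: { [L' → L .] }  — accept
  I4: { [L → X . num] }  — shift
  I5: { [L → X num .] }  — reduce
  I6: { [E → .], [X → . - E], [X → . E X num], [X → E . X num] }  — shift, reduce
  I7: { [X → E X . num] }  — shift
  I8: { [X → E X num .] }  — reduce
  I9: { [X → - E .] }  — reduce

I0 contains reduce item [E → .] and shift item [X → . - E] — shift-reduce conflict.
I2 contains reduce items [E → .], [L → E .] and shift item [X → . - E] — shift-reduce conflict.
I6 contains reduce item [E → .] and shift item [X → . - E] — shift-reduce conflict.

Answer: Yes — I0: [E → .] vs [X → . - E]; I2: [E → .] vs [X → . - E]; I6: [E → .] vs [X → . - E]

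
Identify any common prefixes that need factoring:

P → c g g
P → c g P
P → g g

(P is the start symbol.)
Yes, P has productions with common prefix 'c g'

Left-factoring is needed when two productions for the same non-terminal
share a common prefix on the right-hand side.

Productions for P:
  P → c g g
  P → c g P
  P → g g

Found common prefix 'c g' in productions for P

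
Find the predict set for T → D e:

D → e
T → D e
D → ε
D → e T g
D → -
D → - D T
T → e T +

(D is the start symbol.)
{ '-', 'e' }

PREDICT(T → D e) = (FIRST(RHS) \ {ε}) ∪ (FOLLOW(T) if ε ∈ FIRST(RHS), i.e. RHS ⇒* ε)
FIRST(D) = { '-', 'e', ε }
FIRST(D e) = { '-', 'e' }
ε ∉ FIRST(D e), so FOLLOW(T) is not added.
PREDICT(T → D e) = { '-', 'e' }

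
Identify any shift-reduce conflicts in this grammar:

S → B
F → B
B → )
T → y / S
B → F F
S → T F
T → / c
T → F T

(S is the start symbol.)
Yes — I11: [S → T F .] vs [B → . )]; I12: [B → F F .] vs [B → . )]; I13: [B → F F .] vs [B → . )]

A shift-reduce conflict occurs when an LR(0) state has both:
  - a complete (reduce) item [A → α .] (dot at the end), and
  - a shift item [B → β . c γ] (dot before a terminal).

Augment with S' → S and build the canonical LR(0) collection (I0 = CLOSURE({[S' → . S]}), then GOTO on every symbol after a dot until no new states appear). It has 16 states:
  I0: { [B → . )], [B → . F F], [F → . B], [S → . B], [S → . T F], [S' → . S], [T → . / c], [T → . F T], [T → . y / S] }  — shift
  I1: { [B → ) .] }  — reduce
  I2: { [T → / . c] }  — shift
  I3: { [F → B .], [S → B .] }  — 2 reduces
  I4: { [B → . )], [B → . F F], [B → F . F], [F → . B], [T → . / c], [T → . F T], [T → . y / S], [T → F . T] }  — shift
  I5: { [S' → S .] }  — accept
  I6: { [B → . )], [B → . F F], [F → . B], [S → T . F] }  — shift
  I7: { [T → y . / S] }  — shift
  I8: { [B → . )], [B → . F F], [F → . B], [S → . B], [S → . T F], [T → . / c], [T → . F T], [T → . y / S], [T → y / . S] }  — shift
  I9: { [T → y / S .] }  — reduce
  I10: { [F → B .] }  — reduce
  I11: { [B → . )], [B → . F F], [B → F . F], [F → . B], [S → T F .] }  — shift, reduce
  I12: { [B → . )], [B → . F F], [B → F . F], [B → F F .], [F → . B] }  — shift, reduce
  I13: { [B → . )], [B → . F F], [B → F . F], [B → F F .], [F → . B], [T → . / c], [T → . F T], [T → . y / S], [T → F . T] }  — shift, reduce
  I14: { [T → F T .] }  — reduce
  I15: { [T → / c .] }  — reduce

I11 contains reduce item [S → T F .] and shift item [B → . )] — shift-reduce conflict.
I12 contains reduce item [B → F F .] and shift item [B → . )] — shift-reduce conflict.
I13 contains reduce item [B → F F .] and shift items [B → . )], [T → . / c], [T → . y / S] — shift-reduce conflict.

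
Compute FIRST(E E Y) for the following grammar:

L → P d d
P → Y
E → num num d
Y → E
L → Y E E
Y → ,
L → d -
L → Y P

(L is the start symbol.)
FIRST sets of the non-terminals involved (from the grammar, by fixed-point iteration):
  FIRST(E) = { 'num' }

To compute FIRST(E E Y), process the symbols left to right:
Symbol E is a non-terminal. Add FIRST(E) \ {ε} = { 'num' }
E is not nullable (ε ∉ FIRST(E)), so stop here.
FIRST(E E Y) = { 'num' }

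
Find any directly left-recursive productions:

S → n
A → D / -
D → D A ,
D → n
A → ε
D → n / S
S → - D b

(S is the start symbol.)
Yes, D is left-recursive

Direct left recursion occurs when N → N α for some non-terminal N (the right-hand side begins with the left-hand side itself).

S → n: starts with n
A → D / -: starts with D
D → D A ,: LEFT RECURSIVE (starts with D)
D → n: starts with n
A → ε: starts with ε
D → n / S: starts with n
S → - D b: starts with '-'

The grammar has direct left recursion on: D.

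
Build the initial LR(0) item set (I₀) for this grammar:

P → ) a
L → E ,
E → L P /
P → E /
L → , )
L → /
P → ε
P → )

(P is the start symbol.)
First, augment the grammar with P' → P
I₀ = CLOSURE({ [P' → . P] }):
  [P' → . P] has the dot before P: add [P → . ) a], [P → . E /], [P → .], [P → . )]
  [P → . E /] has the dot before E: add [E → . L P /]
  [E → . L P /] has the dot before L: add [L → . E ,], [L → . , )], [L → . /]
No further items can be added.

I₀ = { [E → . L P /], [L → . , )], [L → . /], [L → . E ,], [P → . ) a], [P → . )], [P → . E /], [P → .], [P' → . P] }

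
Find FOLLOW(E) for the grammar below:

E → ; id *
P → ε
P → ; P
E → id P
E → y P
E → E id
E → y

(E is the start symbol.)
E is the start symbol, so $ ∈ FOLLOW(E).
In E → E id: E is followed by id, add FIRST(id) \ {ε} = { 'id' }

Taking the union: FOLLOW(E) = { $, 'id' }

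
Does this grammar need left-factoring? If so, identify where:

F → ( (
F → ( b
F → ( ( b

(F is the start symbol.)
Left-factoring is needed when two productions for the same non-terminal
share a common prefix on the right-hand side.

Productions for F:
  F → ( (
  F → ( b
  F → ( ( b

Found common prefix '(' in productions for F

Answer: Yes, F has productions with common prefix '('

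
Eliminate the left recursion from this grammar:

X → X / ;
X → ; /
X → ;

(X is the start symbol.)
X is directly left-recursive. The standard transformation for
  A → A α₁ | ... | A α_m | β₁ | ... | β_n
is
  A  → β₁ A' | ... | β_n A'
  A' → α₁ A' | ... | α_m A' | ε

X → ; / becomes X → ; / X'
X → ; becomes X → ; X'
X → X / ; becomes X' → / ; X'
Add X' → ε

Resulting grammar:
X → ; / X'
X → ; X'
X' → / ; X'
X' → ε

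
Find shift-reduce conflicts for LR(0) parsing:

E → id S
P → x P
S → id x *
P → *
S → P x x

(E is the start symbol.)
A shift-reduce conflict occurs when an LR(0) state has both:
  - a complete (reduce) item [A → α .] (dot at the end), and
  - a shift item [B → β . c γ] (dot before a terminal).

Augment with E' → E and build the canonical LR(0) collection (I0 = CLOSURE({[E' → . E]}), then GOTO on every symbol after a dot until no new states appear). It has 13 states:
  I0: { [E → . id S], [E' → . E] }  — shift
  I1: { [E' → E .] }  — accept
  I2: { [E → id . S], [P → . *], [P → . x P], [S → . P x x], [S → . id x *] }  — shift
  I3: { [P → * .] }  — reduce
  I4: { [S → P . x x] }  — shift
  I5: { [E → id S .] }  — reduce
  I6: { [S → id . x *] }  — shift
  I7: { [P → . *], [P → . x P], [P → x . P] }  — shift
  I8: { [P → x P .] }  — reduce
  I9: { [S → id x . *] }  — shift
  I10: { [S → id x * .] }  — reduce
  I11: { [S → P x . x] }  — shift
  I12: { [S → P x x .] }  — reduce

No state contains both a complete item and a shift item.

Answer: No shift-reduce conflicts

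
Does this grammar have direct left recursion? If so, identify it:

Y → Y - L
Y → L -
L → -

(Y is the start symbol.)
Yes, Y is left-recursive

Direct left recursion occurs when N → N α for some non-terminal N (the right-hand side begins with the left-hand side itself).

Y → Y - L: LEFT RECURSIVE (starts with Y)
Y → L -: starts with L
L → -: starts with '-'

The grammar has direct left recursion on: Y.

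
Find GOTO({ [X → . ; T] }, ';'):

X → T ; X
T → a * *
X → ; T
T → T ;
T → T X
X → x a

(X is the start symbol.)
GOTO(I, ';') = CLOSURE({ [A → αX.β] : [A → α.Xβ] ∈ I, X = ';' })

Items with dot before ';', with the dot advanced:
  [X → . ; T] → [X → ; . T]
Closure of the advanced items:
  [X → ; . T] has the dot before T: add [T → . a * *], [T → . T ;], [T → . T X]

GOTO = { [T → . T ;], [T → . T X], [T → . a * *], [X → ; . T] }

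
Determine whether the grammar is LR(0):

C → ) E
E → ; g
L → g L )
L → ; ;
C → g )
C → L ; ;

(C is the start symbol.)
Yes, the grammar is LR(0)

A grammar is LR(0) if no state in the canonical LR(0) collection has:
  - both a shift item (dot before a terminal) and a complete item (shift-reduce conflict), or
  - two or more complete items (reduce-reduce conflict; the accept item [C' → C .] counts as a complete item here).

Augment with C' → C and build the canonical LR(0) collection (I0 = CLOSURE({[C' → . C]}), then GOTO on every symbol after a dot until no new states appear). It has 16 states:
  I0: { [C → . ) E], [C → . L ; ;], [C → . g )], [C' → . C], [L → . ; ;], [L → . g L )] }  — shift
  I1: { [C → ) . E], [E → . ; g] }  — shift
  I2: { [L → ; . ;] }  — shift
  I3: { [C' → C .] }  — accept
  I4: { [C → L . ; ;] }  — shift
  I5: { [C → g . )], [L → . ; ;], [L → . g L )], [L → g . L )] }  — shift
  I6: { [C → g ) .] }  — reduce
  I7: { [L → g L . )] }  — shift
  I8: { [L → . ; ;], [L → . g L )], [L → g . L )] }  — shift
  I9: { [L → g L ) .] }  — reduce
  I10: { [C → L ; . ;] }  — shift
  I11: { [C → L ; ; .] }  — reduce
  I12: { [L → ; ; .] }  — reduce
  I13: { [E → ; . g] }  — shift
  I14: { [C → ) E .] }  — reduce
  I15: { [E → ; g .] }  — reduce

Every state is either a pure shift/goto state or contains exactly one complete item and nothing to shift — no conflicts. The grammar is LR(0).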